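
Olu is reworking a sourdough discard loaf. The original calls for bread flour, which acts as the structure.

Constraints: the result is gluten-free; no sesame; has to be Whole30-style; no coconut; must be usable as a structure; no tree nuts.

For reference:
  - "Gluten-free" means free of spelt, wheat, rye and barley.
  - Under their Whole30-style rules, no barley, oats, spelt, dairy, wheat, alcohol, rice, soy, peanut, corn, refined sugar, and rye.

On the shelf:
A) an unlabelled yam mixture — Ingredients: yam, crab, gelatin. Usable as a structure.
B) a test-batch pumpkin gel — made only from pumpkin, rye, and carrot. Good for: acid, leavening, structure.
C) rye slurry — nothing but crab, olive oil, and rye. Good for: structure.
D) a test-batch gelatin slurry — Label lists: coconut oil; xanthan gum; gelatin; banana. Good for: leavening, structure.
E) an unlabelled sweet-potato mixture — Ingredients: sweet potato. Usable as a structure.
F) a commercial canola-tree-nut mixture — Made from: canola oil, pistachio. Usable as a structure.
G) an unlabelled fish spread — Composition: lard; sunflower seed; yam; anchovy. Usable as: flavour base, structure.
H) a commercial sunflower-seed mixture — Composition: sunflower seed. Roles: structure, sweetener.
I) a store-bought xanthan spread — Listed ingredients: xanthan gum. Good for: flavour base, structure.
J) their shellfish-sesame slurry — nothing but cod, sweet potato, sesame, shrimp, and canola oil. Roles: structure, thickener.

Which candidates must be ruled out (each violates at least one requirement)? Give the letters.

A: works as a structure, no sesame, Whole30-style — keep
B: has rye, so not gluten-free; has rye, so not Whole30-style — reject
C: has rye, so not gluten-free; has rye, so not Whole30-style — out
D: has coconut oil, so not coconut-free — no
E: only sweet potato; none excluded — valid
F: has pistachio, so not tree-nut-free — reject
G: gluten-free, no sesame — OK
H: every rule checks out — OK
I: no tree nuts, Whole30-style — keep
J: has sesame, so not sesame-free — out

B, C, D, F, J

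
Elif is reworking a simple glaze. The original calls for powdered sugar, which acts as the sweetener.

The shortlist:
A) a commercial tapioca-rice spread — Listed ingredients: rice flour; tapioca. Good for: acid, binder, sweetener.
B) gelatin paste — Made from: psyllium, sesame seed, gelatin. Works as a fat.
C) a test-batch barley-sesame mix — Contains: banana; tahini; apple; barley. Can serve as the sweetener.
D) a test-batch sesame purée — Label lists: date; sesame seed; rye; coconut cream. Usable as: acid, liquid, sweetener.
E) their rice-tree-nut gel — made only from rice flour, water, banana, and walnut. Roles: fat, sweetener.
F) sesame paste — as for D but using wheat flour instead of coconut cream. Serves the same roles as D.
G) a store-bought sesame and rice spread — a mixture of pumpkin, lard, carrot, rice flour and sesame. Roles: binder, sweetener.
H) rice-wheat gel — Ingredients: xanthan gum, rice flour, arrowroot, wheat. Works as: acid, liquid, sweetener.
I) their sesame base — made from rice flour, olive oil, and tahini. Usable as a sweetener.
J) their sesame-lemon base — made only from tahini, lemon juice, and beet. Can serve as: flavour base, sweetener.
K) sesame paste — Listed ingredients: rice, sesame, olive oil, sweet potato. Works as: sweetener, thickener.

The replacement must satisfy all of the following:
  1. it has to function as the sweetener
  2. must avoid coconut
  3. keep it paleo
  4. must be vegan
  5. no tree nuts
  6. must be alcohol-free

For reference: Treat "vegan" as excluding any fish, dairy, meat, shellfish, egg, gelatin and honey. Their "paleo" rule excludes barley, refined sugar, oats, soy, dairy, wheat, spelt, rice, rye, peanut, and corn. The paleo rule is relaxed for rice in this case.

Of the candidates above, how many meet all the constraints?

4

A: rice is permitted under the paleo carve-out; nothing else excluded — valid
B: not usable as a sweetener; has gelatin, so not vegan — out
C: has barley, so not paleo — reject
D: has rye, so not paleo; has coconut cream, so not coconut-free — no
E: has walnut, so not tree-nut-free — no
F: has rye, so not paleo — reject
G: has lard, so not vegan — out
H: has wheat, so not paleo — reject
I: rice is permitted under the paleo carve-out; nothing else excluded — OK
J: only tahini, beet, and lemon juice; none excluded — OK
K: rice is permitted under the paleo carve-out; nothing else excluded — OK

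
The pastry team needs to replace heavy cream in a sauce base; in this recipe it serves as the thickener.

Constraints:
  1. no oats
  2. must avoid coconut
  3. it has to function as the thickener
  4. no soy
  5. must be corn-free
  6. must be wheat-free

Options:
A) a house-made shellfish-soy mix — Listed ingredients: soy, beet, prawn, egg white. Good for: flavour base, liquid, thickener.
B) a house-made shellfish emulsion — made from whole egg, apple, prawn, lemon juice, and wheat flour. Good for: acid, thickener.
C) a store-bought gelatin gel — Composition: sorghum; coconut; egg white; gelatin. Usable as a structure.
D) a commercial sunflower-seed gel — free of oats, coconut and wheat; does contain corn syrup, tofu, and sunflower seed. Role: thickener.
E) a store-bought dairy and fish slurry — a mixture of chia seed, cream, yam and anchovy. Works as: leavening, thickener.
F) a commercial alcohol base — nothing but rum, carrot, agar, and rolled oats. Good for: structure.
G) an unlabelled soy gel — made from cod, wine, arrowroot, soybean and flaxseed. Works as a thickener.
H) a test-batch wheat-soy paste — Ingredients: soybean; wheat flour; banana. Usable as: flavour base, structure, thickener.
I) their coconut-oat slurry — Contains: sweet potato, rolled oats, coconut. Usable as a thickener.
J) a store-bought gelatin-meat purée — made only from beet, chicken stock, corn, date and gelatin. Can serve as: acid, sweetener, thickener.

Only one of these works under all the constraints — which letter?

E

A: has soy, so not soy-free — no
B: has wheat flour, so not wheat-free — out
C: not usable as a thickener; has coconut, so not coconut-free — reject
D: has tofu, so not soy-free; has corn syrup, so not corn-free — out
E: no coconut, no soy — keep
F: not usable as a thickener; has rolled oats, so not oat-free — no
G: has soybean, so not soy-free — no
H: has soybean, so not soy-free; has wheat flour, so not wheat-free — no
I: has coconut, so not coconut-free; has rolled oats, so not oat-free — no
J: has corn, so not corn-free — reject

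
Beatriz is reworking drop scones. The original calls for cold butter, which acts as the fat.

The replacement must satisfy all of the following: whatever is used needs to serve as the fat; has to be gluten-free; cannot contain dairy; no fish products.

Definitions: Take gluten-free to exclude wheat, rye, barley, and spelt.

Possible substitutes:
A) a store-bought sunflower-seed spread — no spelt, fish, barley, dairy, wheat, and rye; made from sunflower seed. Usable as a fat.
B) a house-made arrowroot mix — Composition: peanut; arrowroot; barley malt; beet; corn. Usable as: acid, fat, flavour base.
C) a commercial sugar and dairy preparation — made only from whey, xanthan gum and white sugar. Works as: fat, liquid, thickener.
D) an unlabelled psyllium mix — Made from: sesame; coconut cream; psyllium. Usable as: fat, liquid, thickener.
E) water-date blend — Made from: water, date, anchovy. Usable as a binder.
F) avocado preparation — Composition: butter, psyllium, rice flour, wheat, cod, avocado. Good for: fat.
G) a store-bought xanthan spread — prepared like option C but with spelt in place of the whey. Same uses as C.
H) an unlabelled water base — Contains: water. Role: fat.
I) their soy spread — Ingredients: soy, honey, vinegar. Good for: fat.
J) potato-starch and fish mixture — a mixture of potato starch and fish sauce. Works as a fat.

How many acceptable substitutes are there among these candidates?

4

A: all constraints satisfied — valid
B: has barley malt, so not gluten-free — no
C: has whey, so not dairy-free — no
D: all constraints satisfied — OK
E: not usable as a fat; has anchovy, so not fish-free — out
F: has wheat, so not gluten-free; has butter, so not dairy-free (and 1 more) — no
G: has spelt, so not gluten-free — out
H: no dairy, gluten-free — keep
I: only honey, soy, and vinegar; none excluded — OK
J: has fish sauce, so not fish-free — no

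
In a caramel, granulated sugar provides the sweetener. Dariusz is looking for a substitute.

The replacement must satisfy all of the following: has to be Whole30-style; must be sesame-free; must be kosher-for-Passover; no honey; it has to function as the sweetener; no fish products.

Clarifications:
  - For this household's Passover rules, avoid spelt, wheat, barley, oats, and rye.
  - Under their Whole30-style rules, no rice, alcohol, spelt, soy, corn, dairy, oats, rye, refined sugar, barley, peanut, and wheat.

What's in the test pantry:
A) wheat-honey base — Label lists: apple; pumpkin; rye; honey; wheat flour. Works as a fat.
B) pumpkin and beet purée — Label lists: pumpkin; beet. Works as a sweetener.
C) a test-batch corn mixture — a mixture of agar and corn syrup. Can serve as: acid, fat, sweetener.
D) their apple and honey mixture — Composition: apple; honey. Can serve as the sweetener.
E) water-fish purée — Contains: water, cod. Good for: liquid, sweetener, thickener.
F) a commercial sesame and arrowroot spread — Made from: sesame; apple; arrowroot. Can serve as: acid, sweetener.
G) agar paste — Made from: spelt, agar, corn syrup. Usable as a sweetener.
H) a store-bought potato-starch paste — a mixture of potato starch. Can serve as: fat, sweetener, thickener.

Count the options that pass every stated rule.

2

A: not usable as a sweetener; has rye, so not kosher-for-Passover (and 2 more) — out
B: works as a sweetener, kosher-for-Passover, no honey — keep
C: has corn syrup, so not Whole30-style — out
D: has honey, so not honey-free — no
E: has cod, so not fish-free — out
F: has sesame, so not sesame-free — out
G: has spelt, so not kosher-for-Passover; has corn syrup, so not Whole30-style — out
H: only potato starch; none excluded — keep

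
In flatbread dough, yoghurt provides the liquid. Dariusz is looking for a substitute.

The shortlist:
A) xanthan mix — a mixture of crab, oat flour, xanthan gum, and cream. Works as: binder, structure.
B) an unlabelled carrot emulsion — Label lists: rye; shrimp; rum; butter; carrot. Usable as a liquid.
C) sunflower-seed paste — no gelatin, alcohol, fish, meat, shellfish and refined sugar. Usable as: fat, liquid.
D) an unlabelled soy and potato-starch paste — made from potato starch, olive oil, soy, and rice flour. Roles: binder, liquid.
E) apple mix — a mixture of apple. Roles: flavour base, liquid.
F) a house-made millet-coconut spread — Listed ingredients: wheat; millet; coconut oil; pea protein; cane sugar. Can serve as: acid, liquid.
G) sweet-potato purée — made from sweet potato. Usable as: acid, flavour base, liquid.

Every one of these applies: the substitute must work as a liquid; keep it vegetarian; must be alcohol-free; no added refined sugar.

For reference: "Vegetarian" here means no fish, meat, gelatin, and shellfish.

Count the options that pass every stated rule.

4

A: not usable as a liquid; has crab, so not vegetarian — no
B: has shrimp, so not vegetarian; has rum, so not alcohol-free — reject
C: vegetarian, no refined sugar — keep
D: all constraints satisfied — keep
E: all constraints satisfied — keep
F: has cane sugar, so not no-added-sugar — no
G: only sweet potato; none excluded — valid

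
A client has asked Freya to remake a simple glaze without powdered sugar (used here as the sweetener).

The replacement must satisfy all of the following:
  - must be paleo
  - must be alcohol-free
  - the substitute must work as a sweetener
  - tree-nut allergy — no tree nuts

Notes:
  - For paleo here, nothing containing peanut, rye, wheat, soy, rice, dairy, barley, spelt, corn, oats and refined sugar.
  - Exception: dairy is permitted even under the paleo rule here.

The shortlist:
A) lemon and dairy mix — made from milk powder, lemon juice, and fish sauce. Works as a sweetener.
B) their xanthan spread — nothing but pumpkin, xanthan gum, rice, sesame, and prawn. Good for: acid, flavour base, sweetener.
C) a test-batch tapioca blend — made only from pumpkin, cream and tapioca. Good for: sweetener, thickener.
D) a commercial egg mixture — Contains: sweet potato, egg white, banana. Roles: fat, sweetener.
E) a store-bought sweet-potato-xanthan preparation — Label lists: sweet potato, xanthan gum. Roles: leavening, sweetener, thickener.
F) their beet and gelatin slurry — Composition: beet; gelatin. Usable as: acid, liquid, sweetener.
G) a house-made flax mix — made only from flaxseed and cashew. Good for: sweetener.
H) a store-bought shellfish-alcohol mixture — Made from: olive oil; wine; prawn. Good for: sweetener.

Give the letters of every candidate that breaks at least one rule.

A: dairy is permitted under the paleo carve-out; nothing else excluded — keep
B: has rice, so not paleo — reject
C: dairy is permitted under the paleo carve-out; nothing else excluded — OK
D: only egg white, banana, and sweet potato; none excluded — valid
E: nothing on the exclusion list — valid
F: works as a sweetener, no tree nuts, paleo — OK
G: has cashew, so not tree-nut-free — out
H: has wine, so not alcohol-free — out

B, G, H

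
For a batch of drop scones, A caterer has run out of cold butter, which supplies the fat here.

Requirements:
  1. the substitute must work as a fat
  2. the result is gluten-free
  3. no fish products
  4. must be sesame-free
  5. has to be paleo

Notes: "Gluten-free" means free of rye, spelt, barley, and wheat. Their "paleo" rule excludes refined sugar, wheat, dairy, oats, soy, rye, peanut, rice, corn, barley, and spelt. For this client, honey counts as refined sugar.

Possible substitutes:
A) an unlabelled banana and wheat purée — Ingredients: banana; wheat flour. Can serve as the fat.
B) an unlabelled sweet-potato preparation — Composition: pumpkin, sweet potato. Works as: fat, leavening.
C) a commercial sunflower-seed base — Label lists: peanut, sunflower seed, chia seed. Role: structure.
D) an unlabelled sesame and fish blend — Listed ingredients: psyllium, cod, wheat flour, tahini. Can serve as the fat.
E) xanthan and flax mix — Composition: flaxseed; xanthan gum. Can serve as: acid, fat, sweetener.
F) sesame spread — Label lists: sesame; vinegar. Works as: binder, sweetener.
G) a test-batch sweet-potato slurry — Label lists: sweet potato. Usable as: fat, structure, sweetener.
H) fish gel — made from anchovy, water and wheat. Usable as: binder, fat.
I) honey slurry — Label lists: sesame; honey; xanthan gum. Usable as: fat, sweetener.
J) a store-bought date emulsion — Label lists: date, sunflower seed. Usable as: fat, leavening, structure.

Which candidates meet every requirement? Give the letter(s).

A: has wheat flour, so not gluten-free; has wheat flour, so not paleo — reject
B: only sweet potato and pumpkin; none excluded — keep
C: not usable as a fat; has peanut, so not paleo — reject
D: has wheat flour, so not gluten-free; has wheat flour, so not paleo (and 2 more) — out
E: every rule checks out — keep
F: not usable as a fat; has sesame, so not sesame-free — out
G: only sweet potato; none excluded — OK
H: has wheat, so not gluten-free; has wheat, so not paleo (and 1 more) — out
I: has honey, so not paleo; has sesame, so not sesame-free — reject
J: only date and sunflower seed; none excluded — keep

B, E, G, J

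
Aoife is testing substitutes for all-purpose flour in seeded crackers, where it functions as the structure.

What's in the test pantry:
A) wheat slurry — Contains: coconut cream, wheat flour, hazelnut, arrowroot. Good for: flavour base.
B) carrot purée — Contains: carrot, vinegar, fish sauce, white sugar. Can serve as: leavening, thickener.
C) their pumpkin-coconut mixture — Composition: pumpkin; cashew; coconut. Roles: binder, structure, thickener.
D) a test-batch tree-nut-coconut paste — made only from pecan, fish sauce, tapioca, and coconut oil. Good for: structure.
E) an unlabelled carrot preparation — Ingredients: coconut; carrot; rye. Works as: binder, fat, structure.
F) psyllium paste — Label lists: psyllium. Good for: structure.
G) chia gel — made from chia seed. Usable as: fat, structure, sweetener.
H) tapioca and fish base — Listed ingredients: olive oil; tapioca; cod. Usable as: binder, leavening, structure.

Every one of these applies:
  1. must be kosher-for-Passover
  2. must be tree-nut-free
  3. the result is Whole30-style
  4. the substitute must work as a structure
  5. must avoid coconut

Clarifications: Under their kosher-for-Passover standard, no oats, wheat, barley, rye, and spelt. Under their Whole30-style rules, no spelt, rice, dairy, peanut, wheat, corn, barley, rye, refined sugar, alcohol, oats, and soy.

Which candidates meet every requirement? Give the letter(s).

F, G, H

A: not usable as a structure; has wheat flour, so not kosher-for-Passover (and 3 more) — reject
B: not usable as a structure; has white sugar, so not Whole30-style — out
C: has cashew, so not tree-nut-free; has coconut, so not coconut-free — no
D: has pecan, so not tree-nut-free; has coconut oil, so not coconut-free — out
E: has rye, so not kosher-for-Passover; has rye, so not Whole30-style (and 1 more) — out
F: every rule checks out — keep
G: only chia seed; none excluded — OK
H: nothing on the exclusion list — valid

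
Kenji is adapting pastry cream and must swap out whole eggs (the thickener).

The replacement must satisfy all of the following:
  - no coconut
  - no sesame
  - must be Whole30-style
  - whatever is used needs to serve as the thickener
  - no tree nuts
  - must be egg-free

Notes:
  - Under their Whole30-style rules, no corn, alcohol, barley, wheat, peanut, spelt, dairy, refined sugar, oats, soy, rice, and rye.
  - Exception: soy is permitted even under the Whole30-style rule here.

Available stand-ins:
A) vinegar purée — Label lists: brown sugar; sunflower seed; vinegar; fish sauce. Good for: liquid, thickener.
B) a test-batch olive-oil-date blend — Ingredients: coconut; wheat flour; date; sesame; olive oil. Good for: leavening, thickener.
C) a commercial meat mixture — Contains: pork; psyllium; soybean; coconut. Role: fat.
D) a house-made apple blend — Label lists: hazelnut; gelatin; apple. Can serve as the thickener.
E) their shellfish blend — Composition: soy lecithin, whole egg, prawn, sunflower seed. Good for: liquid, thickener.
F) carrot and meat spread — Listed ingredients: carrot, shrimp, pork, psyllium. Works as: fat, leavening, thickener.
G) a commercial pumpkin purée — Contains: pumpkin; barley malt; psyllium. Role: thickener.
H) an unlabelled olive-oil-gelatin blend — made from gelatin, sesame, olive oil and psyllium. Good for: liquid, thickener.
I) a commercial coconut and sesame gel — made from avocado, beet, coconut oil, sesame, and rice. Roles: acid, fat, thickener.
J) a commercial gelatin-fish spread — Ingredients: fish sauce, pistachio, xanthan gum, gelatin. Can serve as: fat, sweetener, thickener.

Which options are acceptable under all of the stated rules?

F

A: has brown sugar, so not Whole30-style — out
B: has wheat flour, so not Whole30-style; has sesame, so not sesame-free (and 1 more) — out
C: not usable as a thickener; has coconut, so not coconut-free — no
D: has hazelnut, so not tree-nut-free — reject
E: has whole egg, so not egg-free — no
F: all constraints satisfied — OK
G: has barley malt, so not Whole30-style — out
H: has sesame, so not sesame-free — reject
I: has rice, so not Whole30-style; has sesame, so not sesame-free (and 1 more) — out
J: has pistachio, so not tree-nut-free — out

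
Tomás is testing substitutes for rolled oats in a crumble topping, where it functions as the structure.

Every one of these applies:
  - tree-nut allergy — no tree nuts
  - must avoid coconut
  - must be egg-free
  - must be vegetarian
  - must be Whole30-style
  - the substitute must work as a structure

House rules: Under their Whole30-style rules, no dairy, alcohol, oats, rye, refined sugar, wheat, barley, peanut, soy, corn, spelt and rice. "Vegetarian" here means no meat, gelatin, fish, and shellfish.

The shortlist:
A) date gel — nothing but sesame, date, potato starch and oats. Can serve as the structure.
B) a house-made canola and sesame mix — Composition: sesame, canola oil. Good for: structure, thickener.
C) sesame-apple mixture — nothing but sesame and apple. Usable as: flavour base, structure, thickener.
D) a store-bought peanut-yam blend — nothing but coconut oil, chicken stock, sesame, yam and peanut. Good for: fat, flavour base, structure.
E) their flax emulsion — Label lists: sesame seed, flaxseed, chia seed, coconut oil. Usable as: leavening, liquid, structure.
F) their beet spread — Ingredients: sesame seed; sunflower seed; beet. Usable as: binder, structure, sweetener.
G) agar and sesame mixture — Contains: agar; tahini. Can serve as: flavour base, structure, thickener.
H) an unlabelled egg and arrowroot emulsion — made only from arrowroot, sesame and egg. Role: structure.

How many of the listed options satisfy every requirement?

4

A: has oats, so not Whole30-style — reject
B: only sesame and canola oil; none excluded — keep
C: works as a structure, Whole30-style, vegetarian — keep
D: has peanut, so not Whole30-style; has chicken stock, so not vegetarian (and 1 more) — no
E: has coconut oil, so not coconut-free — reject
F: every rule checks out — valid
G: only tahini and agar; none excluded — valid
H: has egg, so not egg-free — out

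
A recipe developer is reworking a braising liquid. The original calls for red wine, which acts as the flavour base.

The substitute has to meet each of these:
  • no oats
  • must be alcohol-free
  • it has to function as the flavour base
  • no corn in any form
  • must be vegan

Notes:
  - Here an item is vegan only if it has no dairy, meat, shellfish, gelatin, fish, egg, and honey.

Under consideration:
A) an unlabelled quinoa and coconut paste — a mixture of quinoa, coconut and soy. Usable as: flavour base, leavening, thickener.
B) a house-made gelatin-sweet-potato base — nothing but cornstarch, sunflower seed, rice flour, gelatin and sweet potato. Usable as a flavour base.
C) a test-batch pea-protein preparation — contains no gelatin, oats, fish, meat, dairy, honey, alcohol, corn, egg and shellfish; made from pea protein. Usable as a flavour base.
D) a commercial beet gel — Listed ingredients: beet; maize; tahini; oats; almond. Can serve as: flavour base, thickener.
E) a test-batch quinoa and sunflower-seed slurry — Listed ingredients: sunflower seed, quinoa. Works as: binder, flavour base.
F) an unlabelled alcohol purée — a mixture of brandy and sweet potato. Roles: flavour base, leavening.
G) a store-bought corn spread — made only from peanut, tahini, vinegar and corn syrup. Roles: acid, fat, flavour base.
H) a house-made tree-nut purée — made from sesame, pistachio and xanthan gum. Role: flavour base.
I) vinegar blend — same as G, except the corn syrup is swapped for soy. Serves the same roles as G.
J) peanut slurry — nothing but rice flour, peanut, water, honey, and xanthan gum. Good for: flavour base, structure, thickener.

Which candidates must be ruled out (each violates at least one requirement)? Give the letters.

B, D, F, G, J

A: only coconut, soy and quinoa; none excluded — valid
B: has gelatin, so not vegan; has cornstarch, so not corn-free — reject
C: all constraints satisfied — valid
D: has oats, so not oat-free; has maize, so not corn-free — no
E: only sunflower seed and quinoa; none excluded — OK
F: has brandy, so not alcohol-free — reject
G: has corn syrup, so not corn-free — out
H: nothing on the exclusion list — valid
I: works as a flavour base, no oats, no corn — OK
J: has honey, so not vegan — no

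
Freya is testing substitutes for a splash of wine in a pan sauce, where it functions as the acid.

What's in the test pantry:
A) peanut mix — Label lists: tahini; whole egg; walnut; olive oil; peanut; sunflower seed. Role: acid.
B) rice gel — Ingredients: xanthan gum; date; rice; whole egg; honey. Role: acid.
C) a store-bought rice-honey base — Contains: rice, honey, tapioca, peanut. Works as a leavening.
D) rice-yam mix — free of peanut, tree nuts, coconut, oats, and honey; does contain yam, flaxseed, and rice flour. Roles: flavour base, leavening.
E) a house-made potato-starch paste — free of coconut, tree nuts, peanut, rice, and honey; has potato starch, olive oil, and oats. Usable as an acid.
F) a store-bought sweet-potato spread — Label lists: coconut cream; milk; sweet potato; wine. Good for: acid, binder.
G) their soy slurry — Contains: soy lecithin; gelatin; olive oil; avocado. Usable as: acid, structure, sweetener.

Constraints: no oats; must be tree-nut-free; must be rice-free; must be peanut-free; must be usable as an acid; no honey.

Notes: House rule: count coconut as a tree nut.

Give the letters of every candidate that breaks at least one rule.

A: has walnut, so not tree-nut-free; has peanut, so not peanut-free — no
B: has honey, so not honey-free; has rice, so not rice-free — out
C: not usable as an acid; has honey, so not honey-free (and 2 more) — no
D: not usable as an acid; has rice flour, so not rice-free — reject
E: has oats, so not oat-free — out
F: has coconut cream, so not tree-nut-free — no
G: gelatin and soy lecithin etc. — none of it excluded — keep

A, B, C, D, E, F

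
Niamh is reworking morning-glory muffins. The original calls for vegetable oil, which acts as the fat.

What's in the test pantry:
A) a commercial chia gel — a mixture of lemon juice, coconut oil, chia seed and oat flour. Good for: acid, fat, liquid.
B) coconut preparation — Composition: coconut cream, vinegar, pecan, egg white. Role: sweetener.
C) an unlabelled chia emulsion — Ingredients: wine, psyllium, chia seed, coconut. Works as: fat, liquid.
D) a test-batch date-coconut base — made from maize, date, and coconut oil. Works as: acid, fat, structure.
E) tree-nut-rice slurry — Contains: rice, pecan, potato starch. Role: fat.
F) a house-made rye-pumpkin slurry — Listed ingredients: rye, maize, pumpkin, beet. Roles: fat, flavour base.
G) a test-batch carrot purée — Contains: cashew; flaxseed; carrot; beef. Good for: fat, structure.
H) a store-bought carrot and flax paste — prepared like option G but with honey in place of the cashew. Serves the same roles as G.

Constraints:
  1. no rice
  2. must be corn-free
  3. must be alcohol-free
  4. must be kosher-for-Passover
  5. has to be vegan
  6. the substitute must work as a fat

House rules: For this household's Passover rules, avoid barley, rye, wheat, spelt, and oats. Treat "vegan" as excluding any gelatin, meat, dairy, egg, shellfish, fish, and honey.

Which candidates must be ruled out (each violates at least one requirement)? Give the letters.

A: has oat flour, so not kosher-for-Passover — no
B: not usable as a fat; has egg white, so not vegan — out
C: has wine, so not alcohol-free — out
D: has maize, so not corn-free — out
E: has rice, so not rice-free — no
F: has rye, so not kosher-for-Passover; has maize, so not corn-free — out
G: has beef, so not vegan — no
H: has honey, so not vegan — no

A, B, C, D, E, F, G, H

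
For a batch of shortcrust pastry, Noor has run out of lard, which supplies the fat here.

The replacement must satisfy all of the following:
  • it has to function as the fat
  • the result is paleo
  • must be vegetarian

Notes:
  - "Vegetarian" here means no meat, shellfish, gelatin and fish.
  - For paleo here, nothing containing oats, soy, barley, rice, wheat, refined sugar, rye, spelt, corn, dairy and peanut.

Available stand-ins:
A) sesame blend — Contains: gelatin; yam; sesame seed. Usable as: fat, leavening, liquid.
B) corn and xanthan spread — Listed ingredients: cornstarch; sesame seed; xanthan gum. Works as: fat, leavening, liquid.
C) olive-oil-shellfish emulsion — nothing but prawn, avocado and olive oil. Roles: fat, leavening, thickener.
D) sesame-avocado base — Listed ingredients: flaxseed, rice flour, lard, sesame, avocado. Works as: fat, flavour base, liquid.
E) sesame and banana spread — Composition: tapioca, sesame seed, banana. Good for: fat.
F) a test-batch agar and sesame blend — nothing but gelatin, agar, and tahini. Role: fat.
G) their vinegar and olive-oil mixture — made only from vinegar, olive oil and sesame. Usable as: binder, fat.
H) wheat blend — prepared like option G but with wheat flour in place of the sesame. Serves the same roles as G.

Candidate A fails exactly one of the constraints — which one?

usable as a fat: satisfied
vegetarian: has gelatin — fails
paleo: satisfied

vegetarian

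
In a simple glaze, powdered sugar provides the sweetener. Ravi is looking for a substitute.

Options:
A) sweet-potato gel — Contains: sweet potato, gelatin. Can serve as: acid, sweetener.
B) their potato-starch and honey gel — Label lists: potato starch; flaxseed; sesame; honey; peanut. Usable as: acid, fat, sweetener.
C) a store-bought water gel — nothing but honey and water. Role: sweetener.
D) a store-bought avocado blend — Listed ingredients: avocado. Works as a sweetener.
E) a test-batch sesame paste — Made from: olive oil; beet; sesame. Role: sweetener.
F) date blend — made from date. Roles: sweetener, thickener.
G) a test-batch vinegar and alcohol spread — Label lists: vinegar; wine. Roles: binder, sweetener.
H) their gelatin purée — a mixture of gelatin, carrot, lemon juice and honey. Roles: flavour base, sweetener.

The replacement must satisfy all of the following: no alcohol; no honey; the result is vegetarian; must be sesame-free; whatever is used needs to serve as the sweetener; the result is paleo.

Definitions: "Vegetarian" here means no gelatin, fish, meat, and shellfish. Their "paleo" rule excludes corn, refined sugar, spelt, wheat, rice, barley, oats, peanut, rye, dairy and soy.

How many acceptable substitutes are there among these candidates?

A: has gelatin, so not vegetarian — no
B: has peanut, so not paleo; has honey, so not honey-free (and 1 more) — out
C: has honey, so not honey-free — reject
D: no sesame, vegetarian — OK
E: has sesame, so not sesame-free — reject
F: all constraints satisfied — keep
G: has wine, so not alcohol-free — no
H: has gelatin, so not vegetarian; has honey, so not honey-free — out

2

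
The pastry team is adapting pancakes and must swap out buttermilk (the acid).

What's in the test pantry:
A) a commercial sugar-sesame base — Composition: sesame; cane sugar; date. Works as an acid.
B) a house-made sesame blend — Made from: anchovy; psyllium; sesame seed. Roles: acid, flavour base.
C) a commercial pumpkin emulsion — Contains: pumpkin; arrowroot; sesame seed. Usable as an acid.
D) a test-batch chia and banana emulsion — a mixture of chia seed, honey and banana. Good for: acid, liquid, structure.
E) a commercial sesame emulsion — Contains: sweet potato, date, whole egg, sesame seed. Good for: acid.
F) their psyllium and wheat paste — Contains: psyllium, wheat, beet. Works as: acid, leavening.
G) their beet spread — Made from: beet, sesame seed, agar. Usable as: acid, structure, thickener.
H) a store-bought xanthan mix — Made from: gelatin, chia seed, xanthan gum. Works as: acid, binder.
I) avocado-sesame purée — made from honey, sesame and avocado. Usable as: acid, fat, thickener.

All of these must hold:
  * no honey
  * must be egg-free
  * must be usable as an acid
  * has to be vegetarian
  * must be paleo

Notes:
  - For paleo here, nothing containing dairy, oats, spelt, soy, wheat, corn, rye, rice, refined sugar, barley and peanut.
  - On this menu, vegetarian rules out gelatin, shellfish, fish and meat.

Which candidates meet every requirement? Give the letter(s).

A: has cane sugar, so not paleo — reject
B: has anchovy, so not vegetarian — no
C: paleo, vegetarian — valid
D: has honey, so not honey-free — reject
E: has whole egg, so not egg-free — out
F: has wheat, so not paleo — out
G: works as an acid, no egg, paleo — OK
H: has gelatin, so not vegetarian — out
I: has honey, so not honey-free — reject

C, G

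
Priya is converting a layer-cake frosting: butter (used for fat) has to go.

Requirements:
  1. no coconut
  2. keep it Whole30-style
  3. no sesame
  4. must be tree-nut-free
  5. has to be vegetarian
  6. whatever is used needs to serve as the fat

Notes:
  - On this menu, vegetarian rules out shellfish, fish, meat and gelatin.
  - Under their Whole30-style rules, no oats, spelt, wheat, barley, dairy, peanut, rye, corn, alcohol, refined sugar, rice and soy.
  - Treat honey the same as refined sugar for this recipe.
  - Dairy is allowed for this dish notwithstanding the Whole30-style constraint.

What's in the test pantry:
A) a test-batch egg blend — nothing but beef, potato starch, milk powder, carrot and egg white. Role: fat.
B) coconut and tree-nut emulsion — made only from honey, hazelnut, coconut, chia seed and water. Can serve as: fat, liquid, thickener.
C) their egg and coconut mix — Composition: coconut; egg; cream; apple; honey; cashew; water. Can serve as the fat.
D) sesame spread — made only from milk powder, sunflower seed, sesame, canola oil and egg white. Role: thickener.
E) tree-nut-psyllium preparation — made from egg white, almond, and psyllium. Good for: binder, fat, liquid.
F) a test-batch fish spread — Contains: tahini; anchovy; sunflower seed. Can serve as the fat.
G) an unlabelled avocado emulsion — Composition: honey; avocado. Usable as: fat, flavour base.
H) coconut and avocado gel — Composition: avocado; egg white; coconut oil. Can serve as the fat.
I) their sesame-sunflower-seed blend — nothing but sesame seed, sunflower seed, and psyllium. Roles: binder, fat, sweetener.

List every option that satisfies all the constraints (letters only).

none

A: has beef, so not vegetarian — reject
B: has honey, so not Whole30-style; has coconut, so not coconut-free (and 1 more) — out
C: has honey, so not Whole30-style; has coconut, so not coconut-free (and 1 more) — reject
D: not usable as a fat; has sesame, so not sesame-free — no
E: has almond, so not tree-nut-free — no
F: has anchovy, so not vegetarian; has tahini, so not sesame-free — no
G: has honey, so not Whole30-style — reject
H: has coconut oil, so not coconut-free — reject
I: has sesame seed, so not sesame-free — reject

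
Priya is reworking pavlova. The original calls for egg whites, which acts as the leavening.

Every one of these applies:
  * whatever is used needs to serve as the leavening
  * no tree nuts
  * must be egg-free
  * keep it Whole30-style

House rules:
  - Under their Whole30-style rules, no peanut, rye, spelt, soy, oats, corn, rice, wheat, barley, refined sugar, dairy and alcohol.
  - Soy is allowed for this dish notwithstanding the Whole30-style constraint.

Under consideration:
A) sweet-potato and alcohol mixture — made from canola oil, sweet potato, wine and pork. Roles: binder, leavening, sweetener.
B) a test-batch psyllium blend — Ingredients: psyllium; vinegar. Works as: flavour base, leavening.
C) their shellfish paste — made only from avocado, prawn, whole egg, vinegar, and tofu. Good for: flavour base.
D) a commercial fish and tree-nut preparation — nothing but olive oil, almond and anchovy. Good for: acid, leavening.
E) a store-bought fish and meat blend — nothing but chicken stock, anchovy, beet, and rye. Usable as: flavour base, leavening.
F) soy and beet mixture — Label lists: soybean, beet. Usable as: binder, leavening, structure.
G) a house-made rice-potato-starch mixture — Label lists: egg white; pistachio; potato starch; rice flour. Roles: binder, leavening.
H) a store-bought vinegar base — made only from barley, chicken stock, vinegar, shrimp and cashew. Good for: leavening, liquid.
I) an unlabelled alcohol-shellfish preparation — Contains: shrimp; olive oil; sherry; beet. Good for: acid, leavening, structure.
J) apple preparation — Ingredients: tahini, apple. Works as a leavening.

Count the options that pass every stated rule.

A: has wine, so not Whole30-style — reject
B: no egg, Whole30-style — keep
C: not usable as a leavening; has whole egg, so not egg-free — reject
D: has almond, so not tree-nut-free — no
E: has rye, so not Whole30-style — reject
F: soy is permitted under the Whole30-style carve-out; nothing else excluded — keep
G: has rice flour, so not Whole30-style; has egg white, so not egg-free (and 1 more) — no
H: has barley, so not Whole30-style; has cashew, so not tree-nut-free — out
I: has sherry, so not Whole30-style — reject
J: only tahini and apple; none excluded — OK

3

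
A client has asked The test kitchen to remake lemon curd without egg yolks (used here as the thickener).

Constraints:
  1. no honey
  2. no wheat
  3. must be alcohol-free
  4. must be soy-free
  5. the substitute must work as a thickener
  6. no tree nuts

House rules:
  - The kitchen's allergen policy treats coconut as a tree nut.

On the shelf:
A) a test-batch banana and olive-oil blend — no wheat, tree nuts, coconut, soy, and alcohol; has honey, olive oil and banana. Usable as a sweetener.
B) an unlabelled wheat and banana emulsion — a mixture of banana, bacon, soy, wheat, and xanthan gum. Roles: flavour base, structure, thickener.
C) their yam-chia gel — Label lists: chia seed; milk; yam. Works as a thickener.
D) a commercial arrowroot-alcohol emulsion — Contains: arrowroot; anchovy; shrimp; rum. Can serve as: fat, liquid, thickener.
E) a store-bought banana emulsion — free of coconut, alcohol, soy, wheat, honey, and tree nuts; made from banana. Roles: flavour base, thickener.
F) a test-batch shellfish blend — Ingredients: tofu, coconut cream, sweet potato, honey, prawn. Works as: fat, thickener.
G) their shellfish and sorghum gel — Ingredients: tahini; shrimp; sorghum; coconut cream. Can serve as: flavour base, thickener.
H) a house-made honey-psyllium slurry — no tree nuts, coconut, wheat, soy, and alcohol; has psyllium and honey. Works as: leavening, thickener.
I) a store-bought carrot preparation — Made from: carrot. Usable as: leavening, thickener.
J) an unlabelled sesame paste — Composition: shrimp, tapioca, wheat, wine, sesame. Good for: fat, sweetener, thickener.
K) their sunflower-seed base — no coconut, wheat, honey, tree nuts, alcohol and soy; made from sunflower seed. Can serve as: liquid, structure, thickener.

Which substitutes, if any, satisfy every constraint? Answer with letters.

C, E, I, K

A: not usable as a thickener; has honey, so not honey-free — no
B: has wheat, so not wheat-free; has soy, so not soy-free — no
C: no wheat, no honey — OK
D: has rum, so not alcohol-free — reject
E: no wheat, no honey — OK
F: has honey, so not honey-free; has tofu, so not soy-free (and 1 more) — out
G: has coconut cream, so not tree-nut-free — no
H: has honey, so not honey-free — no
I: only carrot; none excluded — valid
J: has wheat, so not wheat-free; has wine, so not alcohol-free — no
K: works as a thickener, no honey, tree-nut-free — OK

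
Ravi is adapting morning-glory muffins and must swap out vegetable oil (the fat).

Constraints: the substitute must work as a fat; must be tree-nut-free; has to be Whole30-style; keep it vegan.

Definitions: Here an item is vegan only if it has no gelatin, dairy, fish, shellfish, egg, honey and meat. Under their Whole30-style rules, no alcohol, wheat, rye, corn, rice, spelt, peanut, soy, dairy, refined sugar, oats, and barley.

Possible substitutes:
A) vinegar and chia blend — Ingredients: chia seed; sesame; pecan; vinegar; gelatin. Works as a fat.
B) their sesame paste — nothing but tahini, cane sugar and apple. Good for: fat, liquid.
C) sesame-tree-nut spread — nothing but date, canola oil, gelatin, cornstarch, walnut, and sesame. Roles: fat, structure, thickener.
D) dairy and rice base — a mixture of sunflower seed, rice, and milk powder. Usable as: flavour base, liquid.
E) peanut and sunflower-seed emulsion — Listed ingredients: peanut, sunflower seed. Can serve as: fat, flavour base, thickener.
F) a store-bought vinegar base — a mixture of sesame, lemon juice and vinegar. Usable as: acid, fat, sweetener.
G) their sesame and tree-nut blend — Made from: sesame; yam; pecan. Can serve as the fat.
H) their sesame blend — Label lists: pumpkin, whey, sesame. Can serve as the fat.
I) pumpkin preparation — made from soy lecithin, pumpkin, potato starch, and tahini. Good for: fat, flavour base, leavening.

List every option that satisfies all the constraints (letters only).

A: has gelatin, so not vegan; has pecan, so not tree-nut-free — no
B: has cane sugar, so not Whole30-style — no
C: has gelatin, so not vegan; has cornstarch, so not Whole30-style (and 1 more) — reject
D: not usable as a fat; has milk powder, so not vegan (and 1 more) — no
E: has peanut, so not Whole30-style — out
F: only sesame, vinegar, and lemon juice; none excluded — keep
G: has pecan, so not tree-nut-free — no
H: has whey, so not vegan; has whey, so not Whole30-style — no
I: has soy lecithin, so not Whole30-style — out

F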